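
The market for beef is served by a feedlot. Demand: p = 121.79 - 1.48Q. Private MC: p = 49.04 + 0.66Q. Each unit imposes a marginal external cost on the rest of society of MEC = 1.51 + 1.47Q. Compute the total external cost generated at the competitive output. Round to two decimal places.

Market equilibrium (private): 49.04 + 0.66Q = 121.79 - 1.48Q → Q_m = 33.9953.
Total external cost = ∫₀^{Q_m} (1.51 + 1.47Q) dQ = 1.51×33.9953 + ½×1.47×33.9953² = 900.7580.

900.76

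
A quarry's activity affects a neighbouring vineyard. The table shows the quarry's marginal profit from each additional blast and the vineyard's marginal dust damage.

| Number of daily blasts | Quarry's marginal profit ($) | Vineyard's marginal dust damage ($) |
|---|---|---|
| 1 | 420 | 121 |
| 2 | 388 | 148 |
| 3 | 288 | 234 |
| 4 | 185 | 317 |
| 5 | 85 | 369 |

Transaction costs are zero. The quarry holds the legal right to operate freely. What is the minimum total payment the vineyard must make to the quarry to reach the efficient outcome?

Left alone the quarry would choose level 5 (marginal profit stays positive).
Efficient level: k* = 3 (marginal profit ≥ marginal dust damage through 3).
The vineyard must at least cover the quarry's forgone profit from cutting 5→3: 185 + 85 = 270.

$270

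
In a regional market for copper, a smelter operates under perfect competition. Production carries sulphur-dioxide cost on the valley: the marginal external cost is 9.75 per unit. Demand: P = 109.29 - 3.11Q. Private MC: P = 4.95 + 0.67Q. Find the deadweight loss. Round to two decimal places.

DWL = 12.57

Market equilibrium (private): 4.95 + 0.67Q = 109.29 - 3.11Q → Q_m = 27.6032.
Social marginal cost = private MC + MEC = 14.70 + 0.67Q.
Set SMC = demand: 14.70 + 0.67Q = 109.29 - 3.11Q → Q* = 25.0238.
The loss is the area between SMC and demand from Q* to Q_m; with linear curves that's a triangle of height MEC(Q_m).
DWL = ½ × 2.5794 × 9.7500 = 12.5746.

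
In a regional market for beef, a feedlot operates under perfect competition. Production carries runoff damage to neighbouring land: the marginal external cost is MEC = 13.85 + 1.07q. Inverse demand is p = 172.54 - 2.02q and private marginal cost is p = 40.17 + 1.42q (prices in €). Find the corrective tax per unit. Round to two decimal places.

tax = €41.97 per unit

Social marginal cost = private MC + MEC = 54.02 + 2.49q.
Set SMC = demand: 54.02 + 2.49q = 172.54 - 2.02q → q* = 26.2794.
The Pigouvian tax equals MEC at q*: 13.85 + 1.07×26.2794 = 41.9690.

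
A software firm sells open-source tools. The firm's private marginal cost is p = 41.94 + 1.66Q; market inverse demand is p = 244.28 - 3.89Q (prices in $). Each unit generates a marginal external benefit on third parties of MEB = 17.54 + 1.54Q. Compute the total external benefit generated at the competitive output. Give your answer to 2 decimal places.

$1662.92

Market equilibrium (private): 41.94 + 1.66Q = 244.28 - 3.89Q → Q_m = 36.4577.
Total external benefit = ∫₀^{Q_m} (17.54 + 1.54Q) dQ = 17.54×36.4577 + ½×1.54×36.4577² = 1662.9243.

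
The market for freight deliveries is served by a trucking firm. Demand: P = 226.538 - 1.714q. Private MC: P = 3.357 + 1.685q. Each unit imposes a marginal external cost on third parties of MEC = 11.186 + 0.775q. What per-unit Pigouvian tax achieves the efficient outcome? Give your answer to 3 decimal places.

tax = 50.548 per unit

Social marginal cost = private MC + MEC = 14.543 + 2.460q.
Set SMC = demand: 14.543 + 2.460q = 226.538 - 1.714q → q* = 50.7894.
The Pigouvian tax equals MEC at q*: 11.186 + 0.775×50.7894 = 50.5478.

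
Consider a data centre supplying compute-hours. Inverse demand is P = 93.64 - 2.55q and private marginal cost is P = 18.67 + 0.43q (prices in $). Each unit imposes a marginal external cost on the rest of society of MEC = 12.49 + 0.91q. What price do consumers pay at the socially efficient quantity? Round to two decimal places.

Social marginal cost = private MC + MEC = 31.16 + 1.34q.
Set SMC = demand: 31.16 + 1.34q = 93.64 - 2.55q → q* = 16.0617.
Consumer price on the demand curve at q*: 93.64 − 2.55×16.0617 = 52.6827.

P = $52.68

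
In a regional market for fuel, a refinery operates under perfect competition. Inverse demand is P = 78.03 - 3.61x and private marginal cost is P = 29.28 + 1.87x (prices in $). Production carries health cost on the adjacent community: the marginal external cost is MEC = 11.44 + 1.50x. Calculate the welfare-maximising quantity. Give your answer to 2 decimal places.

x* = 5.35

Social marginal cost = private MC + MEC = 40.72 + 3.37x.
Set SMC = demand: 40.72 + 3.37x = 78.03 - 3.61x → x* = 5.3453.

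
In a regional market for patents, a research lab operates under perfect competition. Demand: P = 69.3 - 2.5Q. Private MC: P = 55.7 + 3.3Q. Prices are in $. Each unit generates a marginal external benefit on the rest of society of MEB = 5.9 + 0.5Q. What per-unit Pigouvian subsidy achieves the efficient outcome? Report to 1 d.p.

subsidy = $7.7 per unit

Social marginal cost = private MC − MEB = 49.8 + 2.8Q.
Set SMC = demand: 49.8 + 2.8Q = 69.3 - 2.5Q → Q* = 3.6792.
The Pigouvian subsidy equals MEB at Q*: 5.9 + 0.5×3.6792 = 7.7396.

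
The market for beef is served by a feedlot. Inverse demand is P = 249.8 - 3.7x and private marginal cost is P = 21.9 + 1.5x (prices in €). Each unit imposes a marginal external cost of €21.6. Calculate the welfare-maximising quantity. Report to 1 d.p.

Social marginal cost = private MC + MEC = 43.5 + 1.5x.
Set SMC = demand: 43.5 + 1.5x = 249.8 - 3.7x → x* = 39.6731.

x* = 39.7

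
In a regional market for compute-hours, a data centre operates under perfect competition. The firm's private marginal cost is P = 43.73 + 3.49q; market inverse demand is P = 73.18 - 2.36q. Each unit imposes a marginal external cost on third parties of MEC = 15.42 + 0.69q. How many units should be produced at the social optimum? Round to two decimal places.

Social marginal cost = private MC + MEC = 59.15 + 4.18q.
Set SMC = demand: 59.15 + 4.18q = 73.18 - 2.36q → q* = 2.1453.

q* = 2.15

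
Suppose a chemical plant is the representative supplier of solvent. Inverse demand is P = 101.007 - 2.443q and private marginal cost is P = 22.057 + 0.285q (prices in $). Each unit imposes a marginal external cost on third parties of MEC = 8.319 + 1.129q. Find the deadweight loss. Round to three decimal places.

Market equilibrium (private): 22.057 + 0.285q = 101.007 - 2.443q → q_m = 28.9406.
Social marginal cost = private MC + MEC = 30.376 + 1.414q.
Set SMC = demand: 30.376 + 1.414q = 101.007 - 2.443q → q* = 18.3124.
The welfare-loss triangle has base |q_m − q*| and height MEC(q_m) (the vertical gap between SMC and demand is zero at q* and MEC at q_m).
DWL = ½ × 10.6282 × 40.9930 = 217.8409.

DWL = $217.841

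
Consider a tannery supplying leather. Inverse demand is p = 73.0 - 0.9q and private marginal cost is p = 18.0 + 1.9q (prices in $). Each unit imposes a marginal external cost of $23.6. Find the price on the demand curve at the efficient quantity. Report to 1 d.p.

Social marginal cost = private MC + MEC = 41.6 + 1.9q.
Set SMC = demand: 41.6 + 1.9q = 73.0 - 0.9q → q* = 11.2143.
Consumer price on the demand curve at q*: 73.0 − 0.9×11.2143 = 62.9071.

P = $62.9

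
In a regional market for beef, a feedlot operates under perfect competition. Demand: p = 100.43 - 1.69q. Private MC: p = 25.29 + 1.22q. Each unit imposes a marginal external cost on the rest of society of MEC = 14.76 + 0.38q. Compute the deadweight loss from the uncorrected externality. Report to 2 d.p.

Market equilibrium (private): 25.29 + 1.22q = 100.43 - 1.69q → q_m = 25.8213.
Social marginal cost = private MC + MEC = 40.05 + 1.60q.
Set SMC = demand: 40.05 + 1.60q = 100.43 - 1.69q → q* = 18.3526.
Between q* and q_m the wedge SMC − demand runs linearly from 0 to MEC(q_m), so the loss is a triangle.
DWL = ½ × 7.4687 × 24.5721 = 91.7608.

DWL = 91.76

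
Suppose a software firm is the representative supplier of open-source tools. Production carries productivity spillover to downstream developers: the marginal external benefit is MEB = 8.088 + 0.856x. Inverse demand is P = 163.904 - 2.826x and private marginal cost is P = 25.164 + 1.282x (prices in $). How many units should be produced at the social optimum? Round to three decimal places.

Social marginal cost = private MC − MEB = 17.076 + 0.426x.
Set SMC = demand: 17.076 + 0.426x = 163.904 - 2.826x → x* = 45.1501.

x* = 45.150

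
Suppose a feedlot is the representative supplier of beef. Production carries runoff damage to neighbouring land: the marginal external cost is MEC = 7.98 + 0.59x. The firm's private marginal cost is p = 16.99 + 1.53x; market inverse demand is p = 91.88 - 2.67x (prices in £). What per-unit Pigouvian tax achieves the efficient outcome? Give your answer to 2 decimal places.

tax = £16.22 per unit

Social marginal cost = private MC + MEC = 24.97 + 2.12x.
Set SMC = demand: 24.97 + 2.12x = 91.88 - 2.67x → x* = 13.9687.
The Pigouvian tax equals MEC at x*: 7.98 + 0.59×13.9687 = 16.2215.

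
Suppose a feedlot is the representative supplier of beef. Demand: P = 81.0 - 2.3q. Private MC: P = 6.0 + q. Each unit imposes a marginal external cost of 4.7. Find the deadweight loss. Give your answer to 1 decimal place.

DWL = 3.3

Market equilibrium (private): 6.0 + q = 81.0 - 2.3q → q_m = 22.7273.
Social marginal cost = private MC + MEC = 10.7 + q.
Set SMC = demand: 10.7 + q = 81.0 - 2.3q → q* = 21.3030.
The welfare-loss triangle has base |q_m − q*| and height MEC(q_m) (the vertical gap between SMC and demand is zero at q* and MEC at q_m).
DWL = ½ × 1.4243 × 4.7000 = 3.3471.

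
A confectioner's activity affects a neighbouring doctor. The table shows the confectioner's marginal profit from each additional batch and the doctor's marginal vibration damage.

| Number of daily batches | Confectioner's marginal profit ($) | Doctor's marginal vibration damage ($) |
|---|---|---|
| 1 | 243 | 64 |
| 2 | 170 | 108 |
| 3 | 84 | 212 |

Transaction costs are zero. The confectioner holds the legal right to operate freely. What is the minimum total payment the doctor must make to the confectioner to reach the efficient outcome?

$84

Left alone the confectioner would choose level 3 (marginal profit stays positive).
Efficient level: k* = 2 (marginal profit ≥ marginal vibration damage through 2).
The doctor must at least cover the confectioner's forgone profit from cutting 3→2: 84 = 84.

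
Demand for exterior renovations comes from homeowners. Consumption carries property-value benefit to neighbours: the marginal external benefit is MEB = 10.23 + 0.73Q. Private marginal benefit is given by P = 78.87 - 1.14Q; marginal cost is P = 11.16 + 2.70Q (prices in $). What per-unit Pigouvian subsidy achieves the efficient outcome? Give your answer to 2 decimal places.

Social marginal benefit = demand + MEB = 89.10 - 0.41Q.
Set SMB = MC: 89.10 - 0.41Q = 11.16 + 2.70Q → Q* = 25.0611.
The Pigouvian subsidy equals MEB at Q*: 10.23 + 0.73×25.0611 = 28.5246.

subsidy = $28.52 per unit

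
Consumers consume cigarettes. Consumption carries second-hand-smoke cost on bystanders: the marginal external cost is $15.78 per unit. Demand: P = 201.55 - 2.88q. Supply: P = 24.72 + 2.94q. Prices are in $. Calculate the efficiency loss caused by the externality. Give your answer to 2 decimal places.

Market equilibrium (private): 24.72 + 2.94q = 201.55 - 2.88q → q_m = 30.3832.
Social marginal benefit = demand − MEC = 185.77 - 2.88q.
Set SMB = MC: 185.77 - 2.88q = 24.72 + 2.94q → q* = 27.6718.
Height of the DWL triangle at q_m is MC(q_m) − SMB(q_m) = MEC(q_m) = 15.7800.
DWL = ½ × 2.7114 × 15.7800 = 21.3929.

DWL = $21.39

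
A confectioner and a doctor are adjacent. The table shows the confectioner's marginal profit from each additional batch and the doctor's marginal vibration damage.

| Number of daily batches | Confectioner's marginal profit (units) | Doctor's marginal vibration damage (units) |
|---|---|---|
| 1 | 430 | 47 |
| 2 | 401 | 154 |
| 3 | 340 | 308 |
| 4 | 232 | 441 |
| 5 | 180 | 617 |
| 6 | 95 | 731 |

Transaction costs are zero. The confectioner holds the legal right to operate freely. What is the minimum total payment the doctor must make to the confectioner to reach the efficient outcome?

507

Left alone the confectioner would choose level 6 (marginal profit stays positive).
Efficient level: k* = 3 (marginal profit ≥ marginal vibration damage through 3).
The doctor must at least cover the confectioner's forgone profit from cutting 6→3: 232 + 180 + 95 = 507.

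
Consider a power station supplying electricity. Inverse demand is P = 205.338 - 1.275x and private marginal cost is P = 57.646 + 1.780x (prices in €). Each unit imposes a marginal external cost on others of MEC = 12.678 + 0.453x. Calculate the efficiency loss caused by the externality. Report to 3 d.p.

Market equilibrium (private): 57.646 + 1.780x = 205.338 - 1.275x → x_m = 48.3444.
Social marginal cost = private MC + MEC = 70.324 + 2.233x.
Set SMC = demand: 70.324 + 2.233x = 205.338 - 1.275x → x* = 38.4875.
Height of the DWL triangle at x_m is SMC(x_m) − demand(x_m) = MEC(x_m) = 34.5780.
DWL = ½ × 9.8569 × 34.5780 = 170.4159.

DWL = €170.416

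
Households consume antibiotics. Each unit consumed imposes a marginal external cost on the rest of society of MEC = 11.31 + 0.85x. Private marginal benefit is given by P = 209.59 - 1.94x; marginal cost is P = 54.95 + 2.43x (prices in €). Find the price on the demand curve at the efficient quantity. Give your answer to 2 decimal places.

P = €156.32

Social marginal benefit = demand − MEC = 198.28 - 2.79x.
Set SMB = MC: 198.28 - 2.79x = 54.95 + 2.43x → x* = 27.4579.
Consumer price on the demand curve at x*: 209.59 − 1.94×27.4579 = 156.3217.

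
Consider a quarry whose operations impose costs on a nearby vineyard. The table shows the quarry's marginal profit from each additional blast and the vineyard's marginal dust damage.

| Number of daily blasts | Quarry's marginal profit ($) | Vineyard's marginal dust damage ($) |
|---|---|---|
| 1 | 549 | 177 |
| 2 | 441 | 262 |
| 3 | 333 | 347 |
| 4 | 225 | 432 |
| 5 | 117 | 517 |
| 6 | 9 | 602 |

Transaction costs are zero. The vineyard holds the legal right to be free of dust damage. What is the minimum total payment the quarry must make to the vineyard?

$439

Efficient level: marginal profit ≥ marginal dust damage through level 2, so k* = 2.
With the vineyard holding the right, the quarry must at least compensate total damage at k*: 177 + 262 = 439.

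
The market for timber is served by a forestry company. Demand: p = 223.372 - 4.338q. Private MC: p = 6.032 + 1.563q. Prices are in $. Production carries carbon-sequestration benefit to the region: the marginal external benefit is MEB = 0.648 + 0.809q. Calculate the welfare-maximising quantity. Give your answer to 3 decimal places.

Social marginal cost = private MC − MEB = 5.384 + 0.754q.
Set SMC = demand: 5.384 + 0.754q = 223.372 - 4.338q → q* = 42.8099.

q* = 42.810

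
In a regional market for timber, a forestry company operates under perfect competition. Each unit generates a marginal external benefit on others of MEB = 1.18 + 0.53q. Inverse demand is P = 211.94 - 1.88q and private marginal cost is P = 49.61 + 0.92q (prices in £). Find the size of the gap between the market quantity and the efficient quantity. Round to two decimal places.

14.06 units

Market equilibrium (private): 49.61 + 0.92q = 211.94 - 1.88q → q_m = 57.9750.
Social marginal cost = private MC − MEB = 48.43 + 0.39q.
Set SMC = demand: 48.43 + 0.39q = 211.94 - 1.88q → q* = 72.0308.
Gap = |57.9750 − 72.0308| = 14.0558.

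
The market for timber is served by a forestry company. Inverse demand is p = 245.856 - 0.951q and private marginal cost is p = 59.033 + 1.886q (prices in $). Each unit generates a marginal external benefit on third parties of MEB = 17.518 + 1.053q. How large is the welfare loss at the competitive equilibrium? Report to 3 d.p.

DWL = $2114.558

Market equilibrium (private): 59.033 + 1.886q = 245.856 - 0.951q → q_m = 65.8523.
Social marginal cost = private MC − MEB = 41.515 + 0.833q.
Set SMC = demand: 41.515 + 0.833q = 245.856 - 0.951q → q* = 114.5409.
Between q* and q_m the wedge demand − SMC runs linearly from 0 to MEB(q_m), so the loss is a triangle.
DWL = ½ × 48.6886 × 86.8605 = 2114.5581.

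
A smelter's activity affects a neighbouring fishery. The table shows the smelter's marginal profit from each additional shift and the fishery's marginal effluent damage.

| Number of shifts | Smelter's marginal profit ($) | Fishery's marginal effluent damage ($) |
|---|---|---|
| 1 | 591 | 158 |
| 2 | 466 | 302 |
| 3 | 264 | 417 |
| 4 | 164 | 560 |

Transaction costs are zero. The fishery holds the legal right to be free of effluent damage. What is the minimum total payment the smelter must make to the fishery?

Efficient level: marginal profit ≥ marginal effluent damage through level 2, so k* = 2.
With the fishery holding the right, the smelter must at least compensate total damage at k*: 158 + 302 = 460.

$460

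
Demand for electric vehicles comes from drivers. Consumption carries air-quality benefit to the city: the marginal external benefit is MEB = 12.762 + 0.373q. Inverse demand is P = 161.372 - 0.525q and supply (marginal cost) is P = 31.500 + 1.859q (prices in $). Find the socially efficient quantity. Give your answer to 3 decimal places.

Social marginal benefit = demand + MEB = 174.134 - 0.152q.
Set SMB = MC: 174.134 - 0.152q = 31.500 + 1.859q → q* = 70.9269.

q* = 70.927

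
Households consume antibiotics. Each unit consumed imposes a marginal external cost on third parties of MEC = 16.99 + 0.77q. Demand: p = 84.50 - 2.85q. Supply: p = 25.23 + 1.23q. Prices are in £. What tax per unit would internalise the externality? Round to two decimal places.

Social marginal benefit = demand − MEC = 67.51 - 3.62q.
Set SMB = MC: 67.51 - 3.62q = 25.23 + 1.23q → q* = 8.7175.
The Pigouvian tax equals MEC at q*: 16.99 + 0.77×8.7175 = 23.7025.

tax = £23.70 per unit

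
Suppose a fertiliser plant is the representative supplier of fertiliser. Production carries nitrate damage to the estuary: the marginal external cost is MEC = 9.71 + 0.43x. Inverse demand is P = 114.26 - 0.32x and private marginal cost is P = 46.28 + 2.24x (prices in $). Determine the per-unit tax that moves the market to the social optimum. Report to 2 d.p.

tax = $18.09 per unit

Social marginal cost = private MC + MEC = 55.99 + 2.67x.
Set SMC = demand: 55.99 + 2.67x = 114.26 - 0.32x → x* = 19.4883.
The Pigouvian tax equals MEC at x*: 9.71 + 0.43×19.4883 = 18.0900.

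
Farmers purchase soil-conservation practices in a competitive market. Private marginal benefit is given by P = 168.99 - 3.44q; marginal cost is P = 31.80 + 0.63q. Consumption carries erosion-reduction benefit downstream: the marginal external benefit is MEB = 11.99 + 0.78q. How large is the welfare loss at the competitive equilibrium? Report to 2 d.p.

DWL = 222.72

Market equilibrium (private): 31.80 + 0.63q = 168.99 - 3.44q → q_m = 33.7076.
Social marginal benefit = demand + MEB = 180.98 - 2.66q.
Set SMB = MC: 180.98 - 2.66q = 31.80 + 0.63q → q* = 45.3435.
The loss is the area between SMB and MC from q* to q_m; with linear curves that's a triangle of height MEB(q_m).
DWL = ½ × 11.6359 × 38.2819 = 222.7222.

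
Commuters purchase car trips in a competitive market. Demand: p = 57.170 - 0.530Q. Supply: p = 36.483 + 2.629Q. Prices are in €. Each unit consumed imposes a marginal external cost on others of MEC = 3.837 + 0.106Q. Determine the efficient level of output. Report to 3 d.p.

Q* = 5.161

Social marginal benefit = demand − MEC = 53.333 - 0.636Q.
Set SMB = MC: 53.333 - 0.636Q = 36.483 + 2.629Q → Q* = 5.1608.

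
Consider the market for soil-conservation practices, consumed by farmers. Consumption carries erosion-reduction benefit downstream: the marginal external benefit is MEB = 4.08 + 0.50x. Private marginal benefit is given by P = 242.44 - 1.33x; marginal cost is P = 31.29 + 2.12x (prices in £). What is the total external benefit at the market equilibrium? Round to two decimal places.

Market equilibrium (private): 31.29 + 2.12x = 242.44 - 1.33x → x_m = 61.2029.
Total external benefit = ∫₀^{x_m} (4.08 + 0.50x) dx = 4.08×61.2029 + ½×0.50×61.2029² = 1186.1566.

£1186.16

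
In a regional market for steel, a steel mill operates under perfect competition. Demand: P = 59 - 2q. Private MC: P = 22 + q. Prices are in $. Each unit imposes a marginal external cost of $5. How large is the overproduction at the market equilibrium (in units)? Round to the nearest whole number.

2 units

Market equilibrium (private): 22 + q = 59 - 2q → q_m = 12.3333.
Social marginal cost = private MC + MEC = 27 + q.
Set SMC = demand: 27 + q = 59 - 2q → q* = 10.6667.
Gap = |12.3333 − 10.6667| = 1.6666.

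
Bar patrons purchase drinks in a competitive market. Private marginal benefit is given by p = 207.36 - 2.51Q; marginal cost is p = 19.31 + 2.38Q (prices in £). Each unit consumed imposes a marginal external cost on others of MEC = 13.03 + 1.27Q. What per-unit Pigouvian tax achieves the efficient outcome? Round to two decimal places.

tax = £49.11 per unit

Social marginal benefit = demand − MEC = 194.33 - 3.78Q.
Set SMB = MC: 194.33 - 3.78Q = 19.31 + 2.38Q → Q* = 28.4123.
The Pigouvian tax equals MEC at Q*: 13.03 + 1.27×28.4123 = 49.1136.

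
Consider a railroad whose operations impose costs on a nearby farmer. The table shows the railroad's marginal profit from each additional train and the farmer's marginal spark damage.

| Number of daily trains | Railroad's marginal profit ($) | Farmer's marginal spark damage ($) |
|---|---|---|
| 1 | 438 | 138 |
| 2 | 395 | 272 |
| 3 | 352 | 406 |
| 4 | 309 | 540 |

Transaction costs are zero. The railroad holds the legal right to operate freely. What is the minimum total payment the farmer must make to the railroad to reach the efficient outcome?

Left alone the railroad would choose level 4 (marginal profit stays positive).
Efficient level: k* = 2 (marginal profit ≥ marginal spark damage through 2).
The farmer must at least cover the railroad's forgone profit from cutting 4→2: 352 + 309 = 661.

$661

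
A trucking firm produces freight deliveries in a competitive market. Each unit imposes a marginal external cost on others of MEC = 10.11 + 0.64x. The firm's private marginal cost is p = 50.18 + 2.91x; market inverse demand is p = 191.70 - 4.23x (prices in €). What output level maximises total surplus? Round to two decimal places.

x* = 16.89

Social marginal cost = private MC + MEC = 60.29 + 3.55x.
Set SMC = demand: 60.29 + 3.55x = 191.70 - 4.23x → x* = 16.8907.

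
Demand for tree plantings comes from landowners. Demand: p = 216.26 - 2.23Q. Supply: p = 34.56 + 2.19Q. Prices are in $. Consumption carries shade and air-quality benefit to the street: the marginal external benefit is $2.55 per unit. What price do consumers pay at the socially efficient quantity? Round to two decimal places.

Social marginal benefit = demand + MEB = 218.81 - 2.23Q.
Set SMB = MC: 218.81 - 2.23Q = 34.56 + 2.19Q → Q* = 41.6855.
Consumer price on the demand curve at Q*: 216.26 − 2.23×41.6855 = 123.3013.

P = $123.30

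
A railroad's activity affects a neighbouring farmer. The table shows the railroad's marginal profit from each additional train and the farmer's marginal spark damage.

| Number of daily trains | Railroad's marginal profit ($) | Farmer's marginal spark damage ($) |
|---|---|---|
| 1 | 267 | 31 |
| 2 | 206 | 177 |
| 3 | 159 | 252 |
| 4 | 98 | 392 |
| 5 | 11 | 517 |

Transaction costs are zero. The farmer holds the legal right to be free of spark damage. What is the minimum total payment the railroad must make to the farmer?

$208

Efficient level: marginal profit ≥ marginal spark damage through level 2, so k* = 2.
With the farmer holding the right, the railroad must at least compensate total damage at k*: 31 + 177 = 208.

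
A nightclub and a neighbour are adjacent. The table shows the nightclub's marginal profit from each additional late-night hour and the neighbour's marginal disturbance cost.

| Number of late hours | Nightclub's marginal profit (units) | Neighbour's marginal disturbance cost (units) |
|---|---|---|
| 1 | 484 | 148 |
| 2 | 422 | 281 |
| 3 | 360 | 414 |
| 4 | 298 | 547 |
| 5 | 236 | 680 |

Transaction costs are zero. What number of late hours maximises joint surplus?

Bargaining reaches the level where marginal profit last exceeds marginal disturbance cost.
That holds through level 2 (422 ≥ 281) but not at 3 (360 < 414).

2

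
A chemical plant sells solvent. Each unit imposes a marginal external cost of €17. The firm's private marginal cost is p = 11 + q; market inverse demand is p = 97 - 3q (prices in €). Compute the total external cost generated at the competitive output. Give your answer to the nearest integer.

€366

Market equilibrium (private): 11 + q = 97 - 3q → q_m = 21.5000.
Total external cost = MEC × q_m = 17 × 21.5000 = 365.5000.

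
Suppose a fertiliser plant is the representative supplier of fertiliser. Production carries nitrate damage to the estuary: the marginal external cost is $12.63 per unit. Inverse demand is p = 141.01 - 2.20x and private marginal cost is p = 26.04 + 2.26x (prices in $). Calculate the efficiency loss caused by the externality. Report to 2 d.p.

Market equilibrium (private): 26.04 + 2.26x = 141.01 - 2.20x → x_m = 25.7780.
Social marginal cost = private MC + MEC = 38.67 + 2.26x.
Set SMC = demand: 38.67 + 2.26x = 141.01 - 2.20x → x* = 22.9462.
The welfare-loss triangle has base |x_m − x*| and height MEC(x_m) (the vertical gap between SMC and demand is zero at x* and MEC at x_m).
DWL = ½ × 2.8318 × 12.6300 = 17.8828.

DWL = $17.88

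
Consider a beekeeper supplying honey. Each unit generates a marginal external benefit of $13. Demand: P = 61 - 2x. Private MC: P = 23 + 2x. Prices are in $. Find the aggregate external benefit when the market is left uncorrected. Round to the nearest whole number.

Market equilibrium (private): 23 + 2x = 61 - 2x → x_m = 9.5000.
Total external benefit = MEB × x_m = 13 × 9.5000 = 123.5000.

$124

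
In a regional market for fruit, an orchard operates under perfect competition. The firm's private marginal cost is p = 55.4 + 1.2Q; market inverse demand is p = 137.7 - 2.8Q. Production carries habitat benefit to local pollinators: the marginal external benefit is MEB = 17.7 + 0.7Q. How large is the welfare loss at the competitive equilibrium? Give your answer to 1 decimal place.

Market equilibrium (private): 55.4 + 1.2Q = 137.7 - 2.8Q → Q_m = 20.5750.
Social marginal cost = private MC − MEB = 37.7 + 0.5Q.
Set SMC = demand: 37.7 + 0.5Q = 137.7 - 2.8Q → Q* = 30.3030.
The loss is the area between SMC and demand from Q* to Q_m; with linear curves that's a triangle of height MEB(Q_m).
DWL = ½ × 9.7280 × 32.1025 = 156.1466.

DWL = 156.1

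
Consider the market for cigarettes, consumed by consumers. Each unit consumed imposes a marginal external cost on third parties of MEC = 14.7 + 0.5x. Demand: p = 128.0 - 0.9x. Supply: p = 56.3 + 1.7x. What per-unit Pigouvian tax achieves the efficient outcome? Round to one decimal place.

Social marginal benefit = demand − MEC = 113.3 - 1.4x.
Set SMB = MC: 113.3 - 1.4x = 56.3 + 1.7x → x* = 18.3871.
The Pigouvian tax equals MEC at x*: 14.7 + 0.5×18.3871 = 23.8936.

tax = 23.9 per unit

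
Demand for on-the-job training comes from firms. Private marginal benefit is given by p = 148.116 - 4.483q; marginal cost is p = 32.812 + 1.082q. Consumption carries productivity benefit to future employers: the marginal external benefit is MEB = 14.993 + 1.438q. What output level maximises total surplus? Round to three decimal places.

Social marginal benefit = demand + MEB = 163.109 - 3.045q.
Set SMB = MC: 163.109 - 3.045q = 32.812 + 1.082q → q* = 31.5718.

q* = 31.572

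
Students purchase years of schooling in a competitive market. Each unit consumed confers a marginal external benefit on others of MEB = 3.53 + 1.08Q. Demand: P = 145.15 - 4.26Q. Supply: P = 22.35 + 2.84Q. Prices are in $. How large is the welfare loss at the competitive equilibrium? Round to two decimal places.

Market equilibrium (private): 22.35 + 2.84Q = 145.15 - 4.26Q → Q_m = 17.2958.
Social marginal benefit = demand + MEB = 148.68 - 3.18Q.
Set SMB = MC: 148.68 - 3.18Q = 22.35 + 2.84Q → Q* = 20.9850.
The welfare-loss triangle has base |Q_m − Q*| and height MEB(Q_m) (the vertical gap between SMB and MC is zero at Q* and MEB at Q_m).
DWL = ½ × 3.6892 × 22.2094 = 40.9675.

DWL = $40.97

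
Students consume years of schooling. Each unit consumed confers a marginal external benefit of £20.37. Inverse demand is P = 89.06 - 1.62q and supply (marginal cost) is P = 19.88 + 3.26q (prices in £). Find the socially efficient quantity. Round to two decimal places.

Social marginal benefit = demand + MEB = 109.43 - 1.62q.
Set SMB = MC: 109.43 - 1.62q = 19.88 + 3.26q → q* = 18.3504.

q* = 18.35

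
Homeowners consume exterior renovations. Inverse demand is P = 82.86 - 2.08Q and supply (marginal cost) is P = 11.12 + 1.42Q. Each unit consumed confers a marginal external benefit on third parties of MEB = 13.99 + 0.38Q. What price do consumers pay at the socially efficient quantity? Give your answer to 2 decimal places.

Social marginal benefit = demand + MEB = 96.85 - 1.70Q.
Set SMB = MC: 96.85 - 1.70Q = 11.12 + 1.42Q → Q* = 27.4776.
Consumer price on the demand curve at Q*: 82.86 − 2.08×27.4776 = 25.7066.

P = 25.71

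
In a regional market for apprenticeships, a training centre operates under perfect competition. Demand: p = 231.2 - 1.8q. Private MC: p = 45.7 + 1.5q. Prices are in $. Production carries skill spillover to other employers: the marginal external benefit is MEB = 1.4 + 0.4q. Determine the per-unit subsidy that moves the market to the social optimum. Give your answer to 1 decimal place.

subsidy = $27.2 per unit

Social marginal cost = private MC − MEB = 44.3 + 1.1q.
Set SMC = demand: 44.3 + 1.1q = 231.2 - 1.8q → q* = 64.4483.
The Pigouvian subsidy equals MEB at q*: 1.4 + 0.4×64.4483 = 27.1793.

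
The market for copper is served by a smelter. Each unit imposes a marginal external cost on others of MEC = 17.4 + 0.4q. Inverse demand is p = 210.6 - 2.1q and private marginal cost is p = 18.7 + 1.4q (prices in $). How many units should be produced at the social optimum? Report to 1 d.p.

q* = 44.7

Social marginal cost = private MC + MEC = 36.1 + 1.8q.
Set SMC = demand: 36.1 + 1.8q = 210.6 - 2.1q → q* = 44.7436.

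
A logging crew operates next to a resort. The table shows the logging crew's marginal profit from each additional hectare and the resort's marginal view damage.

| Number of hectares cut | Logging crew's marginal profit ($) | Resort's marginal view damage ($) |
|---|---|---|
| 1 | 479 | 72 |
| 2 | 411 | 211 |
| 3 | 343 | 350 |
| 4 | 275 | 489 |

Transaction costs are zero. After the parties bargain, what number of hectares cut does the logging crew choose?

Bargaining reaches the level where marginal profit last exceeds marginal view damage.
That holds through level 2 (411 ≥ 211) but not at 3 (343 < 350).

2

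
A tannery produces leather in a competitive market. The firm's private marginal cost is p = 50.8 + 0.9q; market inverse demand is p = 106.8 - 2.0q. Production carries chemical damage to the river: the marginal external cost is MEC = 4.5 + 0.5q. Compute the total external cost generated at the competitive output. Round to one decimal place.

Market equilibrium (private): 50.8 + 0.9q = 106.8 - 2.0q → q_m = 19.3103.
Total external cost = ∫₀^{q_m} (4.5 + 0.5q) dq = 4.5×19.3103 + ½×0.5×19.3103² = 180.1183.

180.1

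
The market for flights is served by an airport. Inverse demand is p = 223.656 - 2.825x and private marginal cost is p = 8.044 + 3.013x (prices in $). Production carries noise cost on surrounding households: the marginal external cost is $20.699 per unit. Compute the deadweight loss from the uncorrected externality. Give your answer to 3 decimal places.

Market equilibrium (private): 8.044 + 3.013x = 223.656 - 2.825x → x_m = 36.9325.
Social marginal cost = private MC + MEC = 28.743 + 3.013x.
Set SMC = demand: 28.743 + 3.013x = 223.656 - 2.825x → x* = 33.3869.
The loss is the area between SMC and demand from x* to x_m; with linear curves that's a triangle of height MEC(x_m).
DWL = ½ × 3.5456 × 20.6990 = 36.6952.

DWL = $36.695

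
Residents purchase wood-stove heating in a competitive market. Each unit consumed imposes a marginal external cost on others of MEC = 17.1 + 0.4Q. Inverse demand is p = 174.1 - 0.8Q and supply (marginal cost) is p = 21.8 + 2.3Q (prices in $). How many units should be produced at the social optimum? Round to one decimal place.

Social marginal benefit = demand − MEC = 157.0 - 1.2Q.
Set SMB = MC: 157.0 - 1.2Q = 21.8 + 2.3Q → Q* = 38.6286.

Q* = 38.6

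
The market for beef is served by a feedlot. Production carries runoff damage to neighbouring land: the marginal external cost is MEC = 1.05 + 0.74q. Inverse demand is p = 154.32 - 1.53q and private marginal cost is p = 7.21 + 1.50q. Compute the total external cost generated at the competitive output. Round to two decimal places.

Market equilibrium (private): 7.21 + 1.50q = 154.32 - 1.53q → q_m = 48.5512.
Total external cost = ∫₀^{q_m} (1.05 + 0.74q) dq = 1.05×48.5512 + ½×0.74×48.5512² = 923.1498.

923.15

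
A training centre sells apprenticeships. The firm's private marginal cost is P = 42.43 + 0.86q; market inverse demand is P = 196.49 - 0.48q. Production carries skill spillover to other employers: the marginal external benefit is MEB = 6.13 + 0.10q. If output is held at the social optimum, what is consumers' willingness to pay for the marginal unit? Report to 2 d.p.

P = 134.48

Social marginal cost = private MC − MEB = 36.30 + 0.76q.
Set SMC = demand: 36.30 + 0.76q = 196.49 - 0.48q → q* = 129.1855.
Consumer price on the demand curve at q*: 196.49 − 0.48×129.1855 = 134.4810.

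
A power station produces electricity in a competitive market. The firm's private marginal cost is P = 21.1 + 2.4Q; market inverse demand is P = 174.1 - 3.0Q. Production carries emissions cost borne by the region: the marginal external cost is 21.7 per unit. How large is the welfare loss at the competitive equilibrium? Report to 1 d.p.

DWL = 43.6

Market equilibrium (private): 21.1 + 2.4Q = 174.1 - 3.0Q → Q_m = 28.3333.
Social marginal cost = private MC + MEC = 42.8 + 2.4Q.
Set SMC = demand: 42.8 + 2.4Q = 174.1 - 3.0Q → Q* = 24.3148.
The welfare-loss triangle has base |Q_m − Q*| and height MEC(Q_m) (the vertical gap between SMC and demand is zero at Q* and MEC at Q_m).
DWL = ½ × 4.0185 × 21.7000 = 43.6007.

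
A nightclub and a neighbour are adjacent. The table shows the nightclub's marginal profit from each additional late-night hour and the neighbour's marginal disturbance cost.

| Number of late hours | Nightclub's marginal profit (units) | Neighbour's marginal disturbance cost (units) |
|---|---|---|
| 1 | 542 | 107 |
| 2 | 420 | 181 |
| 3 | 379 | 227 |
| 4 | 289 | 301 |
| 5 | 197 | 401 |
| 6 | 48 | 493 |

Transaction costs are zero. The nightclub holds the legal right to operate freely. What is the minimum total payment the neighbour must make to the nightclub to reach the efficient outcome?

534

Left alone the nightclub would choose level 6 (marginal profit stays positive).
Efficient level: k* = 3 (marginal profit ≥ marginal disturbance cost through 3).
The neighbour must at least cover the nightclub's forgone profit from cutting 6→3: 289 + 197 + 48 = 534.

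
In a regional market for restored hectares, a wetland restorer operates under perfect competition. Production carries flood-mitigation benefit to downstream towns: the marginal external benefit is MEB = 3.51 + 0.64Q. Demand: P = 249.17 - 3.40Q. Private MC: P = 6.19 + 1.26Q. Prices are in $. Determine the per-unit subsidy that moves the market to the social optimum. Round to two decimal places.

Social marginal cost = private MC − MEB = 2.68 + 0.62Q.
Set SMC = demand: 2.68 + 0.62Q = 249.17 - 3.40Q → Q* = 61.3159.
The Pigouvian subsidy equals MEB at Q*: 3.51 + 0.64×61.3159 = 42.7522.

subsidy = $42.75 per unit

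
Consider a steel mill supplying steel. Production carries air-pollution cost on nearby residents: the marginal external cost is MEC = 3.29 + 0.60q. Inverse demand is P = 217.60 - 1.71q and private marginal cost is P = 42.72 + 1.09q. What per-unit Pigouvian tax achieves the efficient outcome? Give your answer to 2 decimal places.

Social marginal cost = private MC + MEC = 46.01 + 1.69q.
Set SMC = demand: 46.01 + 1.69q = 217.60 - 1.71q → q* = 50.4676.
The Pigouvian tax equals MEC at q*: 3.29 + 0.60×50.4676 = 33.5706.

tax = 33.57 per unit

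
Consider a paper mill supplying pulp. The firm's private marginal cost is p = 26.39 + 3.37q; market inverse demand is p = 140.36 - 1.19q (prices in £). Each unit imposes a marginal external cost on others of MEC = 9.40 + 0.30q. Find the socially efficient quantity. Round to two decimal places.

Social marginal cost = private MC + MEC = 35.79 + 3.67q.
Set SMC = demand: 35.79 + 3.67q = 140.36 - 1.19q → q* = 21.5165.

q* = 21.52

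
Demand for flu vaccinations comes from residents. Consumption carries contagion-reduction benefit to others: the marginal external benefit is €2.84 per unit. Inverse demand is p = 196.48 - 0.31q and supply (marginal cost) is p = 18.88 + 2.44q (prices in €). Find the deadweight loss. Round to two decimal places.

DWL = €1.47

Market equilibrium (private): 18.88 + 2.44q = 196.48 - 0.31q → q_m = 64.5818.
Social marginal benefit = demand + MEB = 199.32 - 0.31q.
Set SMB = MC: 199.32 - 0.31q = 18.88 + 2.44q → q* = 65.6145.
The loss is the area between SMB and MC from q* to q_m; with linear curves that's a triangle of height MEB(q_m).
DWL = ½ × 1.0327 × 2.8400 = 1.4664.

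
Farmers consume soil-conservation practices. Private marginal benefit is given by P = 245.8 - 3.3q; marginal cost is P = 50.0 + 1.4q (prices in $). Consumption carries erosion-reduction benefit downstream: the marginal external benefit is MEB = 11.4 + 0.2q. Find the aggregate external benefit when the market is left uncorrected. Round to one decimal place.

Market equilibrium (private): 50.0 + 1.4q = 245.8 - 3.3q → q_m = 41.6596.
Total external benefit = ∫₀^{q_m} (11.4 + 0.2q) dq = 11.4×41.6596 + ½×0.2×41.6596² = 648.4717.

$648.5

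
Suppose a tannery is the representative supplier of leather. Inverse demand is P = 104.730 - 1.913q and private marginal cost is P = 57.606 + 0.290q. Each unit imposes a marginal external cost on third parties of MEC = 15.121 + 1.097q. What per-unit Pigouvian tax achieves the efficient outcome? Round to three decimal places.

Social marginal cost = private MC + MEC = 72.727 + 1.387q.
Set SMC = demand: 72.727 + 1.387q = 104.730 - 1.913q → q* = 9.6979.
The Pigouvian tax equals MEC at q*: 15.121 + 1.097×9.6979 = 25.7596.

tax = 25.760 per unit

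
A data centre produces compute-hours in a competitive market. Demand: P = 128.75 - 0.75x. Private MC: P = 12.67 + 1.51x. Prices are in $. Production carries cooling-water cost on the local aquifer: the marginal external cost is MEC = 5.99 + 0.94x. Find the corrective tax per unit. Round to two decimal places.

Social marginal cost = private MC + MEC = 18.66 + 2.45x.
Set SMC = demand: 18.66 + 2.45x = 128.75 - 0.75x → x* = 34.4031.
The Pigouvian tax equals MEC at x*: 5.99 + 0.94×34.4031 = 38.3289.

tax = $38.33 per unit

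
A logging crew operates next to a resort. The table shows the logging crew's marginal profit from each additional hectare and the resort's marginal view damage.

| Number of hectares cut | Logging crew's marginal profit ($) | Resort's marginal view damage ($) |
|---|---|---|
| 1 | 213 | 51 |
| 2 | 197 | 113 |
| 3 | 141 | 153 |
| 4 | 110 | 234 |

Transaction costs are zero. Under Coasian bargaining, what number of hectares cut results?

2

Bargaining reaches the level where marginal profit last exceeds marginal view damage.
That holds through level 2 (197 ≥ 113) but not at 3 (141 < 153).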